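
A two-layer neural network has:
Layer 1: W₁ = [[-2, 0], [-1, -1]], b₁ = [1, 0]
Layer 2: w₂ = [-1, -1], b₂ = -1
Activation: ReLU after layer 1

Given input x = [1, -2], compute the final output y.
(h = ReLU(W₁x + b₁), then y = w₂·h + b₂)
y = -2

Layer 1 pre-activation: z₁ = [-1, 1]
After ReLU: h = [0, 1]
Layer 2 output: y = -1×0 + -1×1 + -1 = -2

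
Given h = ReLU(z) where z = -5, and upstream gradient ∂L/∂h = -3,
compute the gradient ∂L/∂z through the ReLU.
∂L/∂z = 0

h = ReLU(-5) = 0
Since z < 0: ∂h/∂z = 0
∂L/∂z = ∂L/∂h · ∂h/∂z = -3 × 0 = 0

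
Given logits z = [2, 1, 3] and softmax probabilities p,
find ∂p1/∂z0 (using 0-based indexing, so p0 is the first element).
∂p1/∂z0 = -0.02203

p = softmax(z) = [0.2447, 0.09003, 0.6652]
p1 = 0.09003, p0 = 0.2447

∂p1/∂z0 = -p1 × p0 = -0.09003 × 0.2447 = -0.02203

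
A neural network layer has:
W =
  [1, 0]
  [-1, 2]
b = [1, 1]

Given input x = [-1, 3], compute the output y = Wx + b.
y = [0, 8]

Wx = [1×-1 + 0×3, -1×-1 + 2×3]
   = [-1, 7]
y = Wx + b = [-1 + 1, 7 + 1] = [0, 8]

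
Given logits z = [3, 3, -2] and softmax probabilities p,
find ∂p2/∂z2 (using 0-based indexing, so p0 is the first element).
∂p2/∂z2 = 0.003346

p = softmax(z) = [0.4983, 0.4983, 0.003358]
p2 = 0.003358

∂p2/∂z2 = p2(1 - p2) = 0.003358 × (1 - 0.003358) = 0.003346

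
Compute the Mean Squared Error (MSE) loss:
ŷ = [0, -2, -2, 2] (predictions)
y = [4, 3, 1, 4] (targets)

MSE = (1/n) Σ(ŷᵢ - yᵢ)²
MSE = 13.5

MSE = (1/4)((0-4)² + (-2-3)² + (-2-1)² + (2-4)²) = (1/4)(16 + 25 + 9 + 4) = 13.5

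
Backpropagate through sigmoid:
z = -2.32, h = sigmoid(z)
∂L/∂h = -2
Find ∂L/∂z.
∂L/∂z = -0.1629

σ(-2.32) = 0.08948
σ'(-2.32) = σ(-2.32)(1 - σ(-2.32)) = 0.08948 × 0.9105 = 0.08147
∂L/∂z = ∂L/∂h · σ'(z) = -2 × 0.08147 = -0.1629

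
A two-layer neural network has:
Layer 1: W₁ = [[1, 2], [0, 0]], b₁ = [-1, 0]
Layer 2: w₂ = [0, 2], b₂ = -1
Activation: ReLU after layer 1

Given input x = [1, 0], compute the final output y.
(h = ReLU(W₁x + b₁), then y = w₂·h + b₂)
y = -1

Layer 1 pre-activation: z₁ = [0, 0]
After ReLU: h = [0, 0]
Layer 2 output: y = 0×0 + 2×0 + -1 = -1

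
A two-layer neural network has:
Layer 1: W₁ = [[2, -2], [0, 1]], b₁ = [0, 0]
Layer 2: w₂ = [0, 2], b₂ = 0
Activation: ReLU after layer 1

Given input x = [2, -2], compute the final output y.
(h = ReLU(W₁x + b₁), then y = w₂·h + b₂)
y = 0

Layer 1 pre-activation: z₁ = [8, -2]
After ReLU: h = [8, 0]
Layer 2 output: y = 0×8 + 2×0 + 0 = 0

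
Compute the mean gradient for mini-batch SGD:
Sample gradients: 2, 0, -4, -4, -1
Average gradient = -1.4

Average = (1/5)(2 + 0 + -4 + -4 + -1) = -7/5 = -1.4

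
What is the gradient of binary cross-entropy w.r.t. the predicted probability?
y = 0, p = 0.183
∂L/∂p = 1.224

∂L/∂p = -y/p + (1-y)/(1-p) = 0 + 1/0.817 = 1.224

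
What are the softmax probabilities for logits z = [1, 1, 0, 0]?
p = [0.3655, 0.3655, 0.1345, 0.1345]

exp(z) = [2.718, 2.718, 1, 1]
Sum = 7.437
p = [0.3655, 0.3655, 0.1345, 0.1345]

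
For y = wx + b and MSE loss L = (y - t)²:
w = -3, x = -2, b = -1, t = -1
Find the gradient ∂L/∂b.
∂L/∂b = 12

y = wx + b = (-3)(-2) + -1 = 5
∂L/∂y = 2(y - t) = 2(5 - -1) = 12
∂y/∂b = 1
∂L/∂b = ∂L/∂y · ∂y/∂b = 12 × 1 = 12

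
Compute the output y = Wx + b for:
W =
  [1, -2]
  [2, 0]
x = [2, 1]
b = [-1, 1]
y = [-1, 5]

Wx = [1×2 + -2×1, 2×2 + 0×1]
   = [0, 4]
y = Wx + b = [0 + -1, 4 + 1] = [-1, 5]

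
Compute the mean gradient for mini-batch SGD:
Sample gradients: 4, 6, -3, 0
Average gradient = 1.75

Average = (1/4)(4 + 6 + -3 + 0) = 7/4 = 1.75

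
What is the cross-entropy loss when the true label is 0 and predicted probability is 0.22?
L = 0.2485

L = -0·log(0.22) - 1·log(0.78) = -log(0.78) = 0.2485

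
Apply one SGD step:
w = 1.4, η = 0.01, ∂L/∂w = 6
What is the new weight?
w_new = 1.34

w_new = w - η·∂L/∂w = 1.4 - 0.01×(6) = 1.4 - (0.06) = 1.34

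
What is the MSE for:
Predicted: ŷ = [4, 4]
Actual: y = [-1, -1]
MSE = 25

MSE = (1/2)((4--1)² + (4--1)²) = (1/2)(25 + 25) = 25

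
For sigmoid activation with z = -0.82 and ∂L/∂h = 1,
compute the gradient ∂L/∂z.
∂L/∂z = 0.2123

σ(-0.82) = 0.3058
σ'(-0.82) = σ(-0.82)(1 - σ(-0.82)) = 0.3058 × 0.6942 = 0.2123
∂L/∂z = ∂L/∂h · σ'(z) = 1 × 0.2123 = 0.2123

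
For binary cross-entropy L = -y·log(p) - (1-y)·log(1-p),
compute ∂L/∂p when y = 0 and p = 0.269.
∂L/∂p = 1.368

∂L/∂p = -y/p + (1-y)/(1-p) = 0 + 1/0.731 = 1.368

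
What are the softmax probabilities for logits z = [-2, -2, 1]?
p = [0.0453, 0.0453, 0.9094]

exp(z) = [0.1353, 0.1353, 2.718]
Sum = 2.989
p = [0.0453, 0.0453, 0.9094]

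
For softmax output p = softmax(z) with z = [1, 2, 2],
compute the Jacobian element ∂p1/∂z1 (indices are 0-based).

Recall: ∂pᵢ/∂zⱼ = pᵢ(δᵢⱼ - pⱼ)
∂p1/∂z1 = 0.244

p = softmax(z) = [0.1554, 0.4223, 0.4223]
p1 = 0.4223

∂p1/∂z1 = p1(1 - p1) = 0.4223 × (1 - 0.4223) = 0.244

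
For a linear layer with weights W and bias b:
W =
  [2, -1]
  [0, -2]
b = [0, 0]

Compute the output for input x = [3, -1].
y = [7, 2]

Wx = [2×3 + -1×-1, 0×3 + -2×-1]
   = [7, 2]
y = Wx + b = [7 + 0, 2 + 0] = [7, 2]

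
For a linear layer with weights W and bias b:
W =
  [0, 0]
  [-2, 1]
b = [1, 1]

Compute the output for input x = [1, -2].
y = [1, -3]

Wx = [0×1 + 0×-2, -2×1 + 1×-2]
   = [0, -4]
y = Wx + b = [0 + 1, -4 + 1] = [1, -3]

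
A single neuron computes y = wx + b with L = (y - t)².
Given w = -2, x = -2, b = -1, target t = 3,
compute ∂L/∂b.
∂L/∂b = 0

y = wx + b = (-2)(-2) + -1 = 3
∂L/∂y = 2(y - t) = 2(3 - 3) = 0
∂y/∂b = 1
∂L/∂b = ∂L/∂y · ∂y/∂b = 0 × 1 = 0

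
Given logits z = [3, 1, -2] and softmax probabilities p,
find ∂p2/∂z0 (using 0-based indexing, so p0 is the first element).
∂p2/∂z0 = -0.005166

p = softmax(z) = [0.8756, 0.1185, 0.0059]
p2 = 0.0059, p0 = 0.8756

∂p2/∂z0 = -p2 × p0 = -0.0059 × 0.8756 = -0.005166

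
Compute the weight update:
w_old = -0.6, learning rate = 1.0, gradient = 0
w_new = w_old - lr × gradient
w_new = -0.6

w_new = w - η·∂L/∂w = -0.6 - 1.0×(0) = -0.6 - (0) = -0.6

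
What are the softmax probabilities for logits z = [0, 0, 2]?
p = [0.1065, 0.1065, 0.787]

exp(z) = [1, 1, 7.389]
Sum = 9.389
p = [0.1065, 0.1065, 0.787]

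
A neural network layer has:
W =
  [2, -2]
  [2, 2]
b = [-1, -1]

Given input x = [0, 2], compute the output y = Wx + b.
y = [-5, 3]

Wx = [2×0 + -2×2, 2×0 + 2×2]
   = [-4, 4]
y = Wx + b = [-4 + -1, 4 + -1] = [-5, 3]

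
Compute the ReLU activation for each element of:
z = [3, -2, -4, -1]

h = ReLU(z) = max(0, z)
h = [3, 0, 0, 0]

ReLU applied element-wise: max(0,3)=3, max(0,-2)=0, max(0,-4)=0, max(0,-1)=0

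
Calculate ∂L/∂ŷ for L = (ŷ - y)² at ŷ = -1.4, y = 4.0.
∂L/∂ŷ = -10.8

∂L/∂ŷ = 2(ŷ - y) = 2(-1.4 - 4.0) = 2(-5.4) = -10.8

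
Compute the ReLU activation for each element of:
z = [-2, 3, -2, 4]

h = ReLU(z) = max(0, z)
h = [0, 3, 0, 4]

ReLU applied element-wise: max(0,-2)=0, max(0,3)=3, max(0,-2)=0, max(0,4)=4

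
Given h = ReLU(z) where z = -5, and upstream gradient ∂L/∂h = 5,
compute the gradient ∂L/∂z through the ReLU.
∂L/∂z = 0

h = ReLU(-5) = 0
Since z < 0: ∂h/∂z = 0
∂L/∂z = ∂L/∂h · ∂h/∂z = 5 × 0 = 0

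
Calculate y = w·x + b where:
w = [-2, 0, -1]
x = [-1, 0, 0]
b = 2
y = 4

y = (-2)(-1) + (0)(0) + (-1)(0) + 2 = 4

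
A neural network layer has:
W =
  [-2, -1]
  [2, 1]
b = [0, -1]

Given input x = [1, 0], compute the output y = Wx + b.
y = [-2, 1]

Wx = [-2×1 + -1×0, 2×1 + 1×0]
   = [-2, 2]
y = Wx + b = [-2 + 0, 2 + -1] = [-2, 1]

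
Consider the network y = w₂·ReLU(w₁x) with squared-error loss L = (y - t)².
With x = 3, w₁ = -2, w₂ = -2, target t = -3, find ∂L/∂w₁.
∂L/∂w₁ = 0

Forward pass:
z = w₁x = -2×3 = -6
h = ReLU(-6) = 0
y = w₂h = -2×0 = 0

Backward pass:
∂L/∂y = 2(y - t) = 2(0 - -3) = 6
∂y/∂h = w₂ = -2
∂h/∂z = 0 (ReLU derivative)
∂z/∂w₁ = x = 3

∂L/∂w₁ = 6 × -2 × 0 × 3 = 0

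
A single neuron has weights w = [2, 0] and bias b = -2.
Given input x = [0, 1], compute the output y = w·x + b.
y = -2

y = (2)(0) + (0)(1) + -2 = -2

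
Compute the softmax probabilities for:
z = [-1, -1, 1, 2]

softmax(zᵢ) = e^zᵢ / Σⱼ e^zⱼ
p = [0.0339, 0.0339, 0.2507, 0.6815]

exp(z) = [0.3679, 0.3679, 2.718, 7.389]
Sum = 10.84
p = [0.0339, 0.0339, 0.2507, 0.6815]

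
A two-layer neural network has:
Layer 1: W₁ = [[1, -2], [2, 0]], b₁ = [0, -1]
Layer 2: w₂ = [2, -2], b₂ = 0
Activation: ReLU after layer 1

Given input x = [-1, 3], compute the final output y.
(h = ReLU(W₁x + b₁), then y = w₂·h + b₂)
y = 0

Layer 1 pre-activation: z₁ = [-7, -3]
After ReLU: h = [0, 0]
Layer 2 output: y = 2×0 + -2×0 + 0 = 0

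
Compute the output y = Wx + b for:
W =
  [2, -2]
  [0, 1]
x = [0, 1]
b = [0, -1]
y = [-2, 0]

Wx = [2×0 + -2×1, 0×0 + 1×1]
   = [-2, 1]
y = Wx + b = [-2 + 0, 1 + -1] = [-2, 0]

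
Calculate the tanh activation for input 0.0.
0

tanh(0.0) = (e^(0.0) - e^(0.0))/(e^(0.0) + e^(0.0)) = 0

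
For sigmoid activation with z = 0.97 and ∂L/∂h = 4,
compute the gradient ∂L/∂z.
∂L/∂z = 0.7973

σ(0.97) = 0.7251
σ'(0.97) = σ(0.97)(1 - σ(0.97)) = 0.7251 × 0.2749 = 0.1993
∂L/∂z = ∂L/∂h · σ'(z) = 4 × 0.1993 = 0.7973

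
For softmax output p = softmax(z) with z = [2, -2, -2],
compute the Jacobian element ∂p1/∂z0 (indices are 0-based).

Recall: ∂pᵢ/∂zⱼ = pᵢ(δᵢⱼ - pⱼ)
∂p1/∂z0 = -0.01704

p = softmax(z) = [0.9647, 0.01767, 0.01767]
p1 = 0.01767, p0 = 0.9647

∂p1/∂z0 = -p1 × p0 = -0.01767 × 0.9647 = -0.01704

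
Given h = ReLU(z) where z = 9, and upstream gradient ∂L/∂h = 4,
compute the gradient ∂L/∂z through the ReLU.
∂L/∂z = 4

h = ReLU(9) = 9
Since z > 0: ∂h/∂z = 1
∂L/∂z = ∂L/∂h · ∂h/∂z = 4 × 1 = 4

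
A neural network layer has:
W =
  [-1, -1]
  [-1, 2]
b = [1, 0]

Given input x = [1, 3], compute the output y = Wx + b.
y = [-3, 5]

Wx = [-1×1 + -1×3, -1×1 + 2×3]
   = [-4, 5]
y = Wx + b = [-4 + 1, 5 + 0] = [-3, 5]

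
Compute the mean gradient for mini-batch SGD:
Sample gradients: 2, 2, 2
Average gradient = 2

Average = (1/3)(2 + 2 + 2) = 6/3 = 2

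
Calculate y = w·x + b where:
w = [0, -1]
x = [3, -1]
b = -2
y = -1

y = (0)(3) + (-1)(-1) + -2 = -1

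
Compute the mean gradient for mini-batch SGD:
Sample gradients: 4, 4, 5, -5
Average gradient = 2

Average = (1/4)(4 + 4 + 5 + -5) = 8/4 = 2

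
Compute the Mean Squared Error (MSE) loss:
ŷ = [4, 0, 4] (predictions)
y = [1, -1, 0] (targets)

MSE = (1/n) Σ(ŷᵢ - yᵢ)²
MSE = 8.667

MSE = (1/3)((4-1)² + (0--1)² + (4-0)²) = (1/3)(9 + 1 + 16) = 8.667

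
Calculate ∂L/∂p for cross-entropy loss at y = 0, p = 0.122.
∂L/∂p = 1.139

∂L/∂p = -y/p + (1-y)/(1-p) = 0 + 1/0.878 = 1.139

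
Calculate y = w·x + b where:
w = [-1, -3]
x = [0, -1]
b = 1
y = 4

y = (-1)(0) + (-3)(-1) + 1 = 4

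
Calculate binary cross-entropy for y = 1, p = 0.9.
L = 0.1054

L = -1·log(0.9) - 0·log(0.1) = -log(0.9) = 0.1054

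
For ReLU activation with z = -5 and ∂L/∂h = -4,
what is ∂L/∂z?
∂L/∂z = 0

h = ReLU(-5) = 0
Since z < 0: ∂h/∂z = 0
∂L/∂z = ∂L/∂h · ∂h/∂z = -4 × 0 = 0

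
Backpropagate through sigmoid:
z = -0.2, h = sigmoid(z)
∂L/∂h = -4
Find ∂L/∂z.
∂L/∂z = -0.9901

σ(-0.2) = 0.4502
σ'(-0.2) = σ(-0.2)(1 - σ(-0.2)) = 0.4502 × 0.5498 = 0.2475
∂L/∂z = ∂L/∂h · σ'(z) = -4 × 0.2475 = -0.9901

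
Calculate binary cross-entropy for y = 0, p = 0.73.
L = 1.309

L = -0·log(0.73) - 1·log(0.27) = -log(0.27) = 1.309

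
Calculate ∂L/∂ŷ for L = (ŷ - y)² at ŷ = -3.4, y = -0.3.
∂L/∂ŷ = -6.2

∂L/∂ŷ = 2(ŷ - y) = 2(-3.4 - -0.3) = 2(-3.1) = -6.2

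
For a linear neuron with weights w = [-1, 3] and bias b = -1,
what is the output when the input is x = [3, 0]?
y = -4

y = (-1)(3) + (3)(0) + -1 = -4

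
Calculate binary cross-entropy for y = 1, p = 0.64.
L = 0.4463

L = -1·log(0.64) - 0·log(0.36) = -log(0.64) = 0.4463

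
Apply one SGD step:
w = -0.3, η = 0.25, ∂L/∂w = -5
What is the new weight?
w_new = 0.95

w_new = w - η·∂L/∂w = -0.3 - 0.25×(-5) = -0.3 - (-1.25) = 0.95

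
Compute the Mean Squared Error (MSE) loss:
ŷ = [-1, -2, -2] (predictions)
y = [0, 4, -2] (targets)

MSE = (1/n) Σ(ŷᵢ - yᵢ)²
MSE = 12.33

MSE = (1/3)((-1-0)² + (-2-4)² + (-2--2)²) = (1/3)(1 + 36 + 0) = 12.33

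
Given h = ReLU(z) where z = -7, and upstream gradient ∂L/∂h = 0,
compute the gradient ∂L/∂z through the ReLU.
∂L/∂z = 0

h = ReLU(-7) = 0
Since z < 0: ∂h/∂z = 0
∂L/∂z = ∂L/∂h · ∂h/∂z = 0 × 0 = 0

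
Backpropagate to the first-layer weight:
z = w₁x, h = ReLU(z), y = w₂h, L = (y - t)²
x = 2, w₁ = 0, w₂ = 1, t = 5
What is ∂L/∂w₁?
∂L/∂w₁ = 0

Forward pass:
z = w₁x = 0×2 = 0
h = ReLU(0) = 0
y = w₂h = 1×0 = 0

Backward pass:
∂L/∂y = 2(y - t) = 2(0 - 5) = -10
∂y/∂h = w₂ = 1
∂h/∂z = 0 (ReLU derivative)
∂z/∂w₁ = x = 2

∂L/∂w₁ = -10 × 1 × 0 × 2 = 0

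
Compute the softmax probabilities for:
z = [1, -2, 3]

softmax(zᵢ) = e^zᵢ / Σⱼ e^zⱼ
p = [0.1185, 0.0059, 0.8756]

exp(z) = [2.718, 0.1353, 20.09]
Sum = 22.94
p = [0.1185, 0.0059, 0.8756]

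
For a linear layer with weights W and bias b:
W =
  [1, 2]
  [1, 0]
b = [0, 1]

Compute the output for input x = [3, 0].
y = [3, 4]

Wx = [1×3 + 2×0, 1×3 + 0×0]
   = [3, 3]
y = Wx + b = [3 + 0, 3 + 1] = [3, 4]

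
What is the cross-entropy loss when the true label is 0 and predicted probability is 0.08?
L = 0.08338

L = -0·log(0.08) - 1·log(0.92) = -log(0.92) = 0.08338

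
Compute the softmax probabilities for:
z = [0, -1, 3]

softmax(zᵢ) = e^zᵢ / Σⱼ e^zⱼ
p = [0.0466, 0.0171, 0.9362]

exp(z) = [1, 0.3679, 20.09]
Sum = 21.45
p = [0.0466, 0.0171, 0.9362]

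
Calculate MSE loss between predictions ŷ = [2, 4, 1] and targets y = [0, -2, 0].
MSE = 13.67

MSE = (1/3)((2-0)² + (4--2)² + (1-0)²) = (1/3)(4 + 36 + 1) = 13.67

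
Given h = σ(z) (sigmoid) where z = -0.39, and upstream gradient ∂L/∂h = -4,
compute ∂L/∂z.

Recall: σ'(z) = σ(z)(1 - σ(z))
∂L/∂z = -0.9629

σ(-0.39) = 0.4037
σ'(-0.39) = σ(-0.39)(1 - σ(-0.39)) = 0.4037 × 0.5963 = 0.2407
∂L/∂z = ∂L/∂h · σ'(z) = -4 × 0.2407 = -0.9629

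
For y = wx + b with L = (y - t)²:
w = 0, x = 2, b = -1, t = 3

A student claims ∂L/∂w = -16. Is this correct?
Correct

y = (0)(2) + -1 = -1
∂L/∂y = 2(y - t) = 2(-1 - 3) = -8
∂y/∂w = x = 2
∂L/∂w = -8 × 2 = -16

Claimed value: -16
Correct: The correct gradient is -16.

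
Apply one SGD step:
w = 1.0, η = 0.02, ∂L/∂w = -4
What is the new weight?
w_new = 1.08

w_new = w - η·∂L/∂w = 1.0 - 0.02×(-4) = 1.0 - (-0.08) = 1.08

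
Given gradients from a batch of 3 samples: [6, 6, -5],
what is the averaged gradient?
Average gradient = 2.333

Average = (1/3)(6 + 6 + -5) = 7/3 = 2.333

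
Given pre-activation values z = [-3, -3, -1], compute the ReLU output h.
h = [0, 0, 0]

ReLU applied element-wise: max(0,-3)=0, max(0,-3)=0, max(0,-1)=0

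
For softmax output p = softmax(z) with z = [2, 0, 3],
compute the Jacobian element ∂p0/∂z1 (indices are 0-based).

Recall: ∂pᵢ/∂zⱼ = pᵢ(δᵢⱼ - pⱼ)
∂p0/∂z1 = -0.009113

p = softmax(z) = [0.2595, 0.03512, 0.7054]
p0 = 0.2595, p1 = 0.03512

∂p0/∂z1 = -p0 × p1 = -0.2595 × 0.03512 = -0.009113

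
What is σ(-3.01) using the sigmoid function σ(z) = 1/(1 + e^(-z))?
0.04698

sigmoid(-3.01) = 1/(1 + e^(3.01)) = 1/(1 + 20.29) = 0.04698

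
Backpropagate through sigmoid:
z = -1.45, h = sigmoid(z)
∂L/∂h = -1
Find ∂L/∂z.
∂L/∂z = -0.1539

σ(-1.45) = 0.19
σ'(-1.45) = σ(-1.45)(1 - σ(-1.45)) = 0.19 × 0.81 = 0.1539
∂L/∂z = ∂L/∂h · σ'(z) = -1 × 0.1539 = -0.1539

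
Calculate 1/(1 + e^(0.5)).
0.3775

sigmoid(-0.5) = 1/(1 + e^(0.5)) = 1/(1 + 1.649) = 0.3775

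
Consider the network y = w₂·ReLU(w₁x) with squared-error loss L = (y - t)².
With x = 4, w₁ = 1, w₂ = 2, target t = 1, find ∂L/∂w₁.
∂L/∂w₁ = 112

Forward pass:
z = w₁x = 1×4 = 4
h = ReLU(4) = 4
y = w₂h = 2×4 = 8

Backward pass:
∂L/∂y = 2(y - t) = 2(8 - 1) = 14
∂y/∂h = w₂ = 2
∂h/∂z = 1 (ReLU derivative)
∂z/∂w₁ = x = 4

∂L/∂w₁ = 14 × 2 × 1 × 4 = 112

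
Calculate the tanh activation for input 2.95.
0.9945

tanh(2.95) = (e^(2.95) - e^(-2.95))/(e^(2.95) + e^(-2.95)) = 0.9945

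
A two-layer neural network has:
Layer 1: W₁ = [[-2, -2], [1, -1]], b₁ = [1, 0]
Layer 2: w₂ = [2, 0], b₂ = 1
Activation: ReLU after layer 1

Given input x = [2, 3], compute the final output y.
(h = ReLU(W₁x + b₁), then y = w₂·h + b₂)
y = 1

Layer 1 pre-activation: z₁ = [-9, -1]
After ReLU: h = [0, 0]
Layer 2 output: y = 2×0 + 0×0 + 1 = 1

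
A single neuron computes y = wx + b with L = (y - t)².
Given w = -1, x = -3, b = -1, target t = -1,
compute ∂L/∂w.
∂L/∂w = -18

y = wx + b = (-1)(-3) + -1 = 2
∂L/∂y = 2(y - t) = 2(2 - -1) = 6
∂y/∂w = x = -3
∂L/∂w = ∂L/∂y · ∂y/∂w = 6 × -3 = -18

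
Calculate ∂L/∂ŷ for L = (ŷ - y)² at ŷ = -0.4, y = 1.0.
∂L/∂ŷ = -2.8

∂L/∂ŷ = 2(ŷ - y) = 2(-0.4 - 1.0) = 2(-1.4) = -2.8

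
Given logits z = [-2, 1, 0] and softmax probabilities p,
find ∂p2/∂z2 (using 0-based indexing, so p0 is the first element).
∂p2/∂z2 = 0.1922

p = softmax(z) = [0.03512, 0.7054, 0.2595]
p2 = 0.2595

∂p2/∂z2 = p2(1 - p2) = 0.2595 × (1 - 0.2595) = 0.1922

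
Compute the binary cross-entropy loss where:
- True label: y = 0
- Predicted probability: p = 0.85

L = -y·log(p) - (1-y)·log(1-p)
L = 1.897

L = -0·log(0.85) - 1·log(0.15) = -log(0.15) = 1.897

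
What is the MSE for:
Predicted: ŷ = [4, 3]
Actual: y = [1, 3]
MSE = 4.5

MSE = (1/2)((4-1)² + (3-3)²) = (1/2)(9 + 0) = 4.5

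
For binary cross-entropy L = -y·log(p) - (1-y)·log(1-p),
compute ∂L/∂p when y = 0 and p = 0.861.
∂L/∂p = 7.194

∂L/∂p = -y/p + (1-y)/(1-p) = 0 + 1/0.139 = 7.194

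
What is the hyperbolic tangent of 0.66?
0.5784

tanh(0.66) = (e^(0.66) - e^(-0.66))/(e^(0.66) + e^(-0.66)) = 0.5784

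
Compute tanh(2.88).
0.9937

tanh(2.88) = (e^(2.88) - e^(-2.88))/(e^(2.88) + e^(-2.88)) = 0.9937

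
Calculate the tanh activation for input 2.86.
0.9935

tanh(2.86) = (e^(2.86) - e^(-2.86))/(e^(2.86) + e^(-2.86)) = 0.9935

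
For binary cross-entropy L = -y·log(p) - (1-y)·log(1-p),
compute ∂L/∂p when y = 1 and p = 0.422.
∂L/∂p = -2.37

∂L/∂p = -y/p + (1-y)/(1-p) = -1/0.422 + 0 = -2.37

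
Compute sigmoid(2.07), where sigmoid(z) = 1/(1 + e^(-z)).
0.888

sigmoid(2.07) = 1/(1 + e^(-2.07)) = 1/(1 + 0.1262) = 0.888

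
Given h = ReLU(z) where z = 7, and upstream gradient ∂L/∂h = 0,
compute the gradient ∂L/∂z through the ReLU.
∂L/∂z = 0

h = ReLU(7) = 7
Since z > 0: ∂h/∂z = 1
∂L/∂z = ∂L/∂h · ∂h/∂z = 0 × 1 = 0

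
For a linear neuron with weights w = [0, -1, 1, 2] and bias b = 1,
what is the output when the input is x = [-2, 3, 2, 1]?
y = 2

y = (0)(-2) + (-1)(3) + (1)(2) + (2)(1) + 1 = 2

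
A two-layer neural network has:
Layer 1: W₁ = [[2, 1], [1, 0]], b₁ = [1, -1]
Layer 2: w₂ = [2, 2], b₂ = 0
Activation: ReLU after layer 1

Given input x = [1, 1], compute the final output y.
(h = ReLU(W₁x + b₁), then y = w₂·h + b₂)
y = 8

Layer 1 pre-activation: z₁ = [4, 0]
After ReLU: h = [4, 0]
Layer 2 output: y = 2×4 + 2×0 + 0 = 8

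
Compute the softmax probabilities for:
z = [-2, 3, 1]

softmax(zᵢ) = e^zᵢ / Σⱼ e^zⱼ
p = [0.0059, 0.8756, 0.1185]

exp(z) = [0.1353, 20.09, 2.718]
Sum = 22.94
p = [0.0059, 0.8756, 0.1185]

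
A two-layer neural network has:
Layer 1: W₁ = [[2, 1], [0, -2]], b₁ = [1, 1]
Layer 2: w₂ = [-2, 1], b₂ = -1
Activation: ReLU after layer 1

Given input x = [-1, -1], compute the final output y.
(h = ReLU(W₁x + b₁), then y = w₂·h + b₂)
y = 2

Layer 1 pre-activation: z₁ = [-2, 3]
After ReLU: h = [0, 3]
Layer 2 output: y = -2×0 + 1×3 + -1 = 2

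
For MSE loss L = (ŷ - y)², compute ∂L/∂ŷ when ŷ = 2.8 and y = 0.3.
∂L/∂ŷ = 5.0

∂L/∂ŷ = 2(ŷ - y) = 2(2.8 - 0.3) = 2(2.5) = 5.0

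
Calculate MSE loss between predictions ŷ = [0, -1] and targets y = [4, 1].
MSE = 10

MSE = (1/2)((0-4)² + (-1-1)²) = (1/2)(16 + 4) = 10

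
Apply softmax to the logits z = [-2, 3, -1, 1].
p = [0.0058, 0.8618, 0.0158, 0.1166]

exp(z) = [0.1353, 20.09, 0.3679, 2.718]
Sum = 23.31
p = [0.0058, 0.8618, 0.0158, 0.1166]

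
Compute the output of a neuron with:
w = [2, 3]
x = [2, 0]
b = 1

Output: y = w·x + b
y = 5

y = (2)(2) + (3)(0) + 1 = 5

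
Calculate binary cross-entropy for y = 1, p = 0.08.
L = 2.526

L = -1·log(0.08) - 0·log(0.92) = -log(0.08) = 2.526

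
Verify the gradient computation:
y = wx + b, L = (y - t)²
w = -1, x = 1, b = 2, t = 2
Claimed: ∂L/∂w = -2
Correct

y = (-1)(1) + 2 = 1
∂L/∂y = 2(y - t) = 2(1 - 2) = -2
∂y/∂w = x = 1
∂L/∂w = -2 × 1 = -2

Claimed value: -2
Correct: The correct gradient is -2.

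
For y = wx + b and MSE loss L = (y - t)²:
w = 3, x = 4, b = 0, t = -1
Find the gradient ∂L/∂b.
∂L/∂b = 26

y = wx + b = (3)(4) + 0 = 12
∂L/∂y = 2(y - t) = 2(12 - -1) = 26
∂y/∂b = 1
∂L/∂b = ∂L/∂y · ∂y/∂b = 26 × 1 = 26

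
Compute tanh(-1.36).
-0.8764

tanh(-1.36) = (e^(-1.36) - e^(1.36))/(e^(-1.36) + e^(1.36)) = -0.8764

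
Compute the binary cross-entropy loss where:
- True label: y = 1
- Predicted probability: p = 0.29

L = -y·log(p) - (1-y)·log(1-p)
L = 1.238

L = -1·log(0.29) - 0·log(0.71) = -log(0.29) = 1.238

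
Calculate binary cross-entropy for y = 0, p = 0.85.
L = 1.897

L = -0·log(0.85) - 1·log(0.15) = -log(0.15) = 1.897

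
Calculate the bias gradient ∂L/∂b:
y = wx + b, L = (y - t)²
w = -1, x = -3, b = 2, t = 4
∂L/∂b = 2

y = wx + b = (-1)(-3) + 2 = 5
∂L/∂y = 2(y - t) = 2(5 - 4) = 2
∂y/∂b = 1
∂L/∂b = ∂L/∂y · ∂y/∂b = 2 × 1 = 2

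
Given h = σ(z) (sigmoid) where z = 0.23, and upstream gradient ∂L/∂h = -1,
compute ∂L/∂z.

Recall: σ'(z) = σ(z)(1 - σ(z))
∂L/∂z = -0.2467

σ(0.23) = 0.5572
σ'(0.23) = σ(0.23)(1 - σ(0.23)) = 0.5572 × 0.4428 = 0.2467
∂L/∂z = ∂L/∂h · σ'(z) = -1 × 0.2467 = -0.2467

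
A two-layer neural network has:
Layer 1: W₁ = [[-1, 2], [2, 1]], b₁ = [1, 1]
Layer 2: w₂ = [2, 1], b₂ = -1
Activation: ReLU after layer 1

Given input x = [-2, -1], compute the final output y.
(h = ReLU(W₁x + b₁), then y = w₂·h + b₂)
y = 1

Layer 1 pre-activation: z₁ = [1, -4]
After ReLU: h = [1, 0]
Layer 2 output: y = 2×1 + 1×0 + -1 = 1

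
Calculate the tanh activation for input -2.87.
-0.9936

tanh(-2.87) = (e^(-2.87) - e^(2.87))/(e^(-2.87) + e^(2.87)) = -0.9936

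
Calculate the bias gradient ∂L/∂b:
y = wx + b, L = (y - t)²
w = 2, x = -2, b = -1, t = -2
∂L/∂b = -6

y = wx + b = (2)(-2) + -1 = -5
∂L/∂y = 2(y - t) = 2(-5 - -2) = -6
∂y/∂b = 1
∂L/∂b = ∂L/∂y · ∂y/∂b = -6 × 1 = -6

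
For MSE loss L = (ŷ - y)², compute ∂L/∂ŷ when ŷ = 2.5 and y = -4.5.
∂L/∂ŷ = 14.0

∂L/∂ŷ = 2(ŷ - y) = 2(2.5 - -4.5) = 2(7.0) = 14.0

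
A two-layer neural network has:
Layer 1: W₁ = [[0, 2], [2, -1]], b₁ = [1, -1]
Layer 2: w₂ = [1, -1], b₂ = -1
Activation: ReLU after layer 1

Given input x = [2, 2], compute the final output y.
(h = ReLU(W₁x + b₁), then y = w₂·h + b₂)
y = 3

Layer 1 pre-activation: z₁ = [5, 1]
After ReLU: h = [5, 1]
Layer 2 output: y = 1×5 + -1×1 + -1 = 3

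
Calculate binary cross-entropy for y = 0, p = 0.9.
L = 2.303

L = -0·log(0.9) - 1·log(0.1) = -log(0.1) = 2.303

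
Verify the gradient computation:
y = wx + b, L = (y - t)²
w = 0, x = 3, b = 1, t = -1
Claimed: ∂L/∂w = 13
Incorrect

y = (0)(3) + 1 = 1
∂L/∂y = 2(y - t) = 2(1 - -1) = 4
∂y/∂w = x = 3
∂L/∂w = 4 × 3 = 12

Claimed value: 13
Incorrect: The correct gradient is 12.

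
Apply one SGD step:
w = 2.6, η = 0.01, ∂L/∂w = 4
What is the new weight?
w_new = 2.56

w_new = w - η·∂L/∂w = 2.6 - 0.01×(4) = 2.6 - (0.04) = 2.56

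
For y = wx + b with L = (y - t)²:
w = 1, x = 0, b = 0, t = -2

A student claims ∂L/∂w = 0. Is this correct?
Correct

y = (1)(0) + 0 = 0
∂L/∂y = 2(y - t) = 2(0 - -2) = 4
∂y/∂w = x = 0
∂L/∂w = 4 × 0 = 0

Claimed value: 0
Correct: The correct gradient is 0.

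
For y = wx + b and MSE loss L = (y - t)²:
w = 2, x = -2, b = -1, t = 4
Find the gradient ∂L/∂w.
∂L/∂w = 36

y = wx + b = (2)(-2) + -1 = -5
∂L/∂y = 2(y - t) = 2(-5 - 4) = -18
∂y/∂w = x = -2
∂L/∂w = ∂L/∂y · ∂y/∂w = -18 × -2 = 36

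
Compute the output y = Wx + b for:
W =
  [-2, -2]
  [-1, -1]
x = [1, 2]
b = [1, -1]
y = [-5, -4]

Wx = [-2×1 + -2×2, -1×1 + -1×2]
   = [-6, -3]
y = Wx + b = [-6 + 1, -3 + -1] = [-5, -4]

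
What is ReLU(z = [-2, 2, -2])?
h = [0, 2, 0]

ReLU applied element-wise: max(0,-2)=0, max(0,2)=2, max(0,-2)=0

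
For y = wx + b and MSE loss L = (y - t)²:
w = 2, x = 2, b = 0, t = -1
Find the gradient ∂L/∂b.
∂L/∂b = 10

y = wx + b = (2)(2) + 0 = 4
∂L/∂y = 2(y - t) = 2(4 - -1) = 10
∂y/∂b = 1
∂L/∂b = ∂L/∂y · ∂y/∂b = 10 × 1 = 10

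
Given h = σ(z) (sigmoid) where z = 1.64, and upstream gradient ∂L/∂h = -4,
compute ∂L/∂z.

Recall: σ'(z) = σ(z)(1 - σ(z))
∂L/∂z = -0.5443

σ(1.64) = 0.8375
σ'(1.64) = σ(1.64)(1 - σ(1.64)) = 0.8375 × 0.1625 = 0.1361
∂L/∂z = ∂L/∂h · σ'(z) = -4 × 0.1361 = -0.5443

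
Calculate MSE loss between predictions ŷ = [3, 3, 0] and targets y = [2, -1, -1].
MSE = 6

MSE = (1/3)((3-2)² + (3--1)² + (0--1)²) = (1/3)(1 + 16 + 1) = 6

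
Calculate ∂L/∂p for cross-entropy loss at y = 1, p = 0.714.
∂L/∂p = -1.401

∂L/∂p = -y/p + (1-y)/(1-p) = -1/0.714 + 0 = -1.401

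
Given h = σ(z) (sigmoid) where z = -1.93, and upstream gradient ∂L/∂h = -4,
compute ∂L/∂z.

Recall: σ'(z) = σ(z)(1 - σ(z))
∂L/∂z = -0.4427

σ(-1.93) = 0.1268
σ'(-1.93) = σ(-1.93)(1 - σ(-1.93)) = 0.1268 × 0.8732 = 0.1107
∂L/∂z = ∂L/∂h · σ'(z) = -4 × 0.1107 = -0.4427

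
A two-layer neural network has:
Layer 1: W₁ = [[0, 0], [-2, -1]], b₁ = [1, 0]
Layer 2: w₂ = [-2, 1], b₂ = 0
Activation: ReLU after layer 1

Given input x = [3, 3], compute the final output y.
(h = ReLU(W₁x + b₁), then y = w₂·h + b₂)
y = -2

Layer 1 pre-activation: z₁ = [1, -9]
After ReLU: h = [1, 0]
Layer 2 output: y = -2×1 + 1×0 + 0 = -2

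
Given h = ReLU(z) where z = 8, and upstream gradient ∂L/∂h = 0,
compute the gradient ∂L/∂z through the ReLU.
∂L/∂z = 0

h = ReLU(8) = 8
Since z > 0: ∂h/∂z = 1
∂L/∂z = ∂L/∂h · ∂h/∂z = 0 × 1 = 0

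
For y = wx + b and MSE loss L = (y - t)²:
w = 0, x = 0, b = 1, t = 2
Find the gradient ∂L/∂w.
∂L/∂w = 0

y = wx + b = (0)(0) + 1 = 1
∂L/∂y = 2(y - t) = 2(1 - 2) = -2
∂y/∂w = x = 0
∂L/∂w = ∂L/∂y · ∂y/∂w = -2 × 0 = 0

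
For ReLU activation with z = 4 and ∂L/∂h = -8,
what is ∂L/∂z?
∂L/∂z = -8

h = ReLU(4) = 4
Since z > 0: ∂h/∂z = 1
∂L/∂z = ∂L/∂h · ∂h/∂z = -8 × 1 = -8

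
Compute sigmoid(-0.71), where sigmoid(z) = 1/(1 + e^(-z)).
0.3296

sigmoid(-0.71) = 1/(1 + e^(0.71)) = 1/(1 + 2.034) = 0.3296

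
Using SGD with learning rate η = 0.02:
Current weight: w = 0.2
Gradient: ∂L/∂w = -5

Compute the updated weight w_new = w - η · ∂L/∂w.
w_new = 0.3

w_new = w - η·∂L/∂w = 0.2 - 0.02×(-5) = 0.2 - (-0.1) = 0.3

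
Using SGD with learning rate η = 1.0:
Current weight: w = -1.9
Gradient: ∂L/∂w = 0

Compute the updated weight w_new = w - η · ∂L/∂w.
w_new = -1.9

w_new = w - η·∂L/∂w = -1.9 - 1.0×(0) = -1.9 - (0) = -1.9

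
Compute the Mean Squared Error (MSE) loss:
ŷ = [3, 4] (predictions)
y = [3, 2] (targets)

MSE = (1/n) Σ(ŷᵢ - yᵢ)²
MSE = 2

MSE = (1/2)((3-3)² + (4-2)²) = (1/2)(0 + 4) = 2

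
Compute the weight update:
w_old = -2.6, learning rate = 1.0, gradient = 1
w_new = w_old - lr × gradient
w_new = -3.6

w_new = w - η·∂L/∂w = -2.6 - 1.0×(1) = -2.6 - (1) = -3.6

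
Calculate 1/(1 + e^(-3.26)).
0.963

sigmoid(3.26) = 1/(1 + e^(-3.26)) = 1/(1 + 0.03839) = 0.963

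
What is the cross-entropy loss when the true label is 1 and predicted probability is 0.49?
L = 0.7133

L = -1·log(0.49) - 0·log(0.51) = -log(0.49) = 0.7133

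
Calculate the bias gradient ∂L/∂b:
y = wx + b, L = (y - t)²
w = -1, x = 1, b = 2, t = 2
∂L/∂b = -2

y = wx + b = (-1)(1) + 2 = 1
∂L/∂y = 2(y - t) = 2(1 - 2) = -2
∂y/∂b = 1
∂L/∂b = ∂L/∂y · ∂y/∂b = -2 × 1 = -2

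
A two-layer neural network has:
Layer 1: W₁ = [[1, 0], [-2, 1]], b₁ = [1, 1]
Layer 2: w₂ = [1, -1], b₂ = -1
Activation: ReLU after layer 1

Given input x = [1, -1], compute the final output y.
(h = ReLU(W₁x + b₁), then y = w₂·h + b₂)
y = 1

Layer 1 pre-activation: z₁ = [2, -2]
After ReLU: h = [2, 0]
Layer 2 output: y = 1×2 + -1×0 + -1 = 1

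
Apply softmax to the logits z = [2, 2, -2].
p = [0.4955, 0.4955, 0.0091]

exp(z) = [7.389, 7.389, 0.1353]
Sum = 14.91
p = [0.4955, 0.4955, 0.0091]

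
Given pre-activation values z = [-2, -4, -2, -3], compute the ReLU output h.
h = [0, 0, 0, 0]

ReLU applied element-wise: max(0,-2)=0, max(0,-4)=0, max(0,-2)=0, max(0,-3)=0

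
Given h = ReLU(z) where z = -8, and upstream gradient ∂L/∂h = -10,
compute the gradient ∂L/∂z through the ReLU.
∂L/∂z = 0

h = ReLU(-8) = 0
Since z < 0: ∂h/∂z = 0
∂L/∂z = ∂L/∂h · ∂h/∂z = -10 × 0 = 0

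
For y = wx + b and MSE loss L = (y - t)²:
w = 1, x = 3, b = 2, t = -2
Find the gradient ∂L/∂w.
∂L/∂w = 42

y = wx + b = (1)(3) + 2 = 5
∂L/∂y = 2(y - t) = 2(5 - -2) = 14
∂y/∂w = x = 3
∂L/∂w = ∂L/∂y · ∂y/∂w = 14 × 3 = 42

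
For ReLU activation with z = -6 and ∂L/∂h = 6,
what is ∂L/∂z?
∂L/∂z = 0

h = ReLU(-6) = 0
Since z < 0: ∂h/∂z = 0
∂L/∂z = ∂L/∂h · ∂h/∂z = 6 × 0 = 0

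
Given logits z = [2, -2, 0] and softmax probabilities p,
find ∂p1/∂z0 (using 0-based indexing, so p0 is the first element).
∂p1/∂z0 = -0.01376

p = softmax(z) = [0.8668, 0.01588, 0.1173]
p1 = 0.01588, p0 = 0.8668

∂p1/∂z0 = -p1 × p0 = -0.01588 × 0.8668 = -0.01376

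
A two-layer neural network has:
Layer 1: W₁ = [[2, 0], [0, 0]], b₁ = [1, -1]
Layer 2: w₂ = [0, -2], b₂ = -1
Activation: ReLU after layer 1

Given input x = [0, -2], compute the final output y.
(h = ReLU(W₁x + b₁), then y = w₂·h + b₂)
y = -1

Layer 1 pre-activation: z₁ = [1, -1]
After ReLU: h = [1, 0]
Layer 2 output: y = 0×1 + -2×0 + -1 = -1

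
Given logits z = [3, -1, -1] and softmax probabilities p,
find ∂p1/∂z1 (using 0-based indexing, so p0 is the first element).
∂p1/∂z1 = 0.01736

p = softmax(z) = [0.9647, 0.01767, 0.01767]
p1 = 0.01767

∂p1/∂z1 = p1(1 - p1) = 0.01767 × (1 - 0.01767) = 0.01736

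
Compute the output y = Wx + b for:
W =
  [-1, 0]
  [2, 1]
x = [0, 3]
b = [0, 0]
y = [0, 3]

Wx = [-1×0 + 0×3, 2×0 + 1×3]
   = [0, 3]
y = Wx + b = [0 + 0, 3 + 0] = [0, 3]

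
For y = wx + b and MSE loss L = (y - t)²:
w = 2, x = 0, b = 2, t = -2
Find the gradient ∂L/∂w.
∂L/∂w = 0

y = wx + b = (2)(0) + 2 = 2
∂L/∂y = 2(y - t) = 2(2 - -2) = 8
∂y/∂w = x = 0
∂L/∂w = ∂L/∂y · ∂y/∂w = 8 × 0 = 0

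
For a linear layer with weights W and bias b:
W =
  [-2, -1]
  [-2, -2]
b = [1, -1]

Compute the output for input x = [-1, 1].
y = [2, -1]

Wx = [-2×-1 + -1×1, -2×-1 + -2×1]
   = [1, 0]
y = Wx + b = [1 + 1, 0 + -1] = [2, -1]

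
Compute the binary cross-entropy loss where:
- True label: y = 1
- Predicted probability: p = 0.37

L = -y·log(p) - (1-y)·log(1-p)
L = 0.9943

L = -1·log(0.37) - 0·log(0.63) = -log(0.37) = 0.9943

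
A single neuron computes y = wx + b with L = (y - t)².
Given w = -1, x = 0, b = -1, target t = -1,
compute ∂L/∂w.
∂L/∂w = 0

y = wx + b = (-1)(0) + -1 = -1
∂L/∂y = 2(y - t) = 2(-1 - -1) = 0
∂y/∂w = x = 0
∂L/∂w = ∂L/∂y · ∂y/∂w = 0 × 0 = 0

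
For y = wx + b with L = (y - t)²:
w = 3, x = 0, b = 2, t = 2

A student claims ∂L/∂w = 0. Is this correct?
Correct

y = (3)(0) + 2 = 2
∂L/∂y = 2(y - t) = 2(2 - 2) = 0
∂y/∂w = x = 0
∂L/∂w = 0 × 0 = 0

Claimed value: 0
Correct: The correct gradient is 0.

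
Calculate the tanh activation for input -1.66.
-0.9302

tanh(-1.66) = (e^(-1.66) - e^(1.66))/(e^(-1.66) + e^(1.66)) = -0.9302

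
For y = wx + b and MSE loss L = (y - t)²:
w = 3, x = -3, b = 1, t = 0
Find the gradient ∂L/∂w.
∂L/∂w = 48

y = wx + b = (3)(-3) + 1 = -8
∂L/∂y = 2(y - t) = 2(-8 - 0) = -16
∂y/∂w = x = -3
∂L/∂w = ∂L/∂y · ∂y/∂w = -16 × -3 = 48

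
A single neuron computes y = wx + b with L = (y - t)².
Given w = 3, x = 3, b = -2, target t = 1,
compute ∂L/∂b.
∂L/∂b = 12

y = wx + b = (3)(3) + -2 = 7
∂L/∂y = 2(y - t) = 2(7 - 1) = 12
∂y/∂b = 1
∂L/∂b = ∂L/∂y · ∂y/∂b = 12 × 1 = 12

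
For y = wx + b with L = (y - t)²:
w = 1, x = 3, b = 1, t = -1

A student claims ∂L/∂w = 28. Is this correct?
Incorrect

y = (1)(3) + 1 = 4
∂L/∂y = 2(y - t) = 2(4 - -1) = 10
∂y/∂w = x = 3
∂L/∂w = 10 × 3 = 30

Claimed value: 28
Incorrect: The correct gradient is 30.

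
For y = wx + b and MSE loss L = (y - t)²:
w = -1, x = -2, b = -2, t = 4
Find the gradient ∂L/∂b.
∂L/∂b = -8

y = wx + b = (-1)(-2) + -2 = 0
∂L/∂y = 2(y - t) = 2(0 - 4) = -8
∂y/∂b = 1
∂L/∂b = ∂L/∂y · ∂y/∂b = -8 × 1 = -8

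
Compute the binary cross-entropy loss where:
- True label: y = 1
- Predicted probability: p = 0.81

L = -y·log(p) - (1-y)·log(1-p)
L = 0.2107

L = -1·log(0.81) - 0·log(0.19) = -log(0.81) = 0.2107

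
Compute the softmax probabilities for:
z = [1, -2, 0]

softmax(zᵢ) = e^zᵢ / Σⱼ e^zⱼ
p = [0.7054, 0.0351, 0.2595]

exp(z) = [2.718, 0.1353, 1]
Sum = 3.854
p = [0.7054, 0.0351, 0.2595]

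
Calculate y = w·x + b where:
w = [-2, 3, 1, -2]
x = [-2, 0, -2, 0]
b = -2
y = 0

y = (-2)(-2) + (3)(0) + (1)(-2) + (-2)(0) + -2 = 0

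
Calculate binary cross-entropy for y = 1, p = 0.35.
L = 1.05

L = -1·log(0.35) - 0·log(0.65) = -log(0.35) = 1.05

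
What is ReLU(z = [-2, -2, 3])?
h = [0, 0, 3]

ReLU applied element-wise: max(0,-2)=0, max(0,-2)=0, max(0,3)=3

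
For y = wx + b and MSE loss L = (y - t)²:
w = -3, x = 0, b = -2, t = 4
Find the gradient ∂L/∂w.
∂L/∂w = 0

y = wx + b = (-3)(0) + -2 = -2
∂L/∂y = 2(y - t) = 2(-2 - 4) = -12
∂y/∂w = x = 0
∂L/∂w = ∂L/∂y · ∂y/∂w = -12 × 0 = 0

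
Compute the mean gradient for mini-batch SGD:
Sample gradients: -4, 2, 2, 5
Average gradient = 1.25

Average = (1/4)(-4 + 2 + 2 + 5) = 5/4 = 1.25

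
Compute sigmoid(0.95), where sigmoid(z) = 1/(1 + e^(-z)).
0.7211

sigmoid(0.95) = 1/(1 + e^(-0.95)) = 1/(1 + 0.3867) = 0.7211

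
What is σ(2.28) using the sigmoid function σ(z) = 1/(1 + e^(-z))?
0.9072

sigmoid(2.28) = 1/(1 + e^(-2.28)) = 1/(1 + 0.1023) = 0.9072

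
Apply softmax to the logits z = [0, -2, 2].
p = [0.1173, 0.0159, 0.8668]

exp(z) = [1, 0.1353, 7.389]
Sum = 8.524
p = [0.1173, 0.0159, 0.8668]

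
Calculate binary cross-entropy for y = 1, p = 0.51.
L = 0.6733

L = -1·log(0.51) - 0·log(0.49) = -log(0.51) = 0.6733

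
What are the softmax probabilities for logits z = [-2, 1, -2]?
p = [0.0453, 0.9094, 0.0453]

exp(z) = [0.1353, 2.718, 0.1353]
Sum = 2.989
p = [0.0453, 0.9094, 0.0453]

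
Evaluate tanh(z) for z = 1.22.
0.8397

tanh(1.22) = (e^(1.22) - e^(-1.22))/(e^(1.22) + e^(-1.22)) = 0.8397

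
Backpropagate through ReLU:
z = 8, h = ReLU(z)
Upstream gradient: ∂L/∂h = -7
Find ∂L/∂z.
∂L/∂z = -7

h = ReLU(8) = 8
Since z > 0: ∂h/∂z = 1
∂L/∂z = ∂L/∂h · ∂h/∂z = -7 × 1 = -7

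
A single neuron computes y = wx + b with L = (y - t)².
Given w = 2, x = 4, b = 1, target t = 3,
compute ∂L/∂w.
∂L/∂w = 48

y = wx + b = (2)(4) + 1 = 9
∂L/∂y = 2(y - t) = 2(9 - 3) = 12
∂y/∂w = x = 4
∂L/∂w = ∂L/∂y · ∂y/∂w = 12 × 4 = 48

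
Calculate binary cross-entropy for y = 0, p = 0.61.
L = 0.9416

L = -0·log(0.61) - 1·log(0.39) = -log(0.39) = 0.9416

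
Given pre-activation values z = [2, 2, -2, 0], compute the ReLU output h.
h = [2, 2, 0, 0]

ReLU applied element-wise: max(0,2)=2, max(0,2)=2, max(0,-2)=0, max(0,0)=0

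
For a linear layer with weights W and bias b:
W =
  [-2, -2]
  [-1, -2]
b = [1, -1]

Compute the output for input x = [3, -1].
y = [-3, -2]

Wx = [-2×3 + -2×-1, -1×3 + -2×-1]
   = [-4, -1]
y = Wx + b = [-4 + 1, -1 + -1] = [-3, -2]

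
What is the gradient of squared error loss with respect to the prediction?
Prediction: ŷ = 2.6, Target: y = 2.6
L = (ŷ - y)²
∂L/∂ŷ = 0.0

∂L/∂ŷ = 2(ŷ - y) = 2(2.6 - 2.6) = 2(0.0) = 0.0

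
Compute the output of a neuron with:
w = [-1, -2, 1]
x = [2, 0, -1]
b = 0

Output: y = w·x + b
y = -3

y = (-1)(2) + (-2)(0) + (1)(-1) + 0 = -3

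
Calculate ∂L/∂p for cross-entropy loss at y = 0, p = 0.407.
∂L/∂p = 1.686

∂L/∂p = -y/p + (1-y)/(1-p) = 0 + 1/0.593 = 1.686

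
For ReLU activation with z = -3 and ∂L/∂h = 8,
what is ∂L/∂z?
∂L/∂z = 0

h = ReLU(-3) = 0
Since z < 0: ∂h/∂z = 0
∂L/∂z = ∂L/∂h · ∂h/∂z = 8 × 0 = 0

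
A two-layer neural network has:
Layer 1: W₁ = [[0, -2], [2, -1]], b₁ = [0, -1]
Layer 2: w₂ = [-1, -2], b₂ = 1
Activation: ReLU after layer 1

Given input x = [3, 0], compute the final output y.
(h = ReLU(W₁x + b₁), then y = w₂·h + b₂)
y = -9

Layer 1 pre-activation: z₁ = [0, 5]
After ReLU: h = [0, 5]
Layer 2 output: y = -1×0 + -2×5 + 1 = -9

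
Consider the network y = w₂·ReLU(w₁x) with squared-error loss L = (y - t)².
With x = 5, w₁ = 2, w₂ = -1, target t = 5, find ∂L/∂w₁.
∂L/∂w₁ = 150

Forward pass:
z = w₁x = 2×5 = 10
h = ReLU(10) = 10
y = w₂h = -1×10 = -10

Backward pass:
∂L/∂y = 2(y - t) = 2(-10 - 5) = -30
∂y/∂h = w₂ = -1
∂h/∂z = 1 (ReLU derivative)
∂z/∂w₁ = x = 5

∂L/∂w₁ = -30 × -1 × 1 × 5 = 150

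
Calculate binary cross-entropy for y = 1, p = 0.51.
L = 0.6733

L = -1·log(0.51) - 0·log(0.49) = -log(0.51) = 0.6733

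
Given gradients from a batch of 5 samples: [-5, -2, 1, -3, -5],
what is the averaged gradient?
Average gradient = -2.8

Average = (1/5)(-5 + -2 + 1 + -3 + -5) = -14/5 = -2.8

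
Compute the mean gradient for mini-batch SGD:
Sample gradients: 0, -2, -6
Average gradient = -2.667

Average = (1/3)(0 + -2 + -6) = -8/3 = -2.667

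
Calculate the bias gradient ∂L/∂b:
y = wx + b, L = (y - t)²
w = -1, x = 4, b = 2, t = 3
∂L/∂b = -10

y = wx + b = (-1)(4) + 2 = -2
∂L/∂y = 2(y - t) = 2(-2 - 3) = -10
∂y/∂b = 1
∂L/∂b = ∂L/∂y · ∂y/∂b = -10 × 1 = -10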